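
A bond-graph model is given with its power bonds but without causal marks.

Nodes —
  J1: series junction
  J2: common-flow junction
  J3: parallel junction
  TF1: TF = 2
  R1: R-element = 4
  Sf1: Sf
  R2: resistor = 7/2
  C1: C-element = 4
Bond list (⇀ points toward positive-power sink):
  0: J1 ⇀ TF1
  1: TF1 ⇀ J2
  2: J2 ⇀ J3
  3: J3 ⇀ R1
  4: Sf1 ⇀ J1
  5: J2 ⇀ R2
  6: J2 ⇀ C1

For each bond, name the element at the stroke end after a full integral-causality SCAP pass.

b4 stroke→Sf1  (Sf1 (Sf) sets flow on bond)
b0 stroke→J1  (common-f at J1 fixed by 4)
b1 stroke→TF1  (TF1: transformer flips bond 0)
b2 stroke→J2  (1-jn J2 has f-setter on 1)
b5 stroke→J2  (1-jn J2 has f-setter on 1)
b6 stroke→J2  (J2 flow already set via bond 1)
b3 stroke→J3  (closing 0-jn rule on J3)

b0 stroke→J1
b1 stroke→TF1
b2 stroke→J2
b3 stroke→J3
b4 stroke→Sf1
b5 stroke→J2
b6 stroke→J2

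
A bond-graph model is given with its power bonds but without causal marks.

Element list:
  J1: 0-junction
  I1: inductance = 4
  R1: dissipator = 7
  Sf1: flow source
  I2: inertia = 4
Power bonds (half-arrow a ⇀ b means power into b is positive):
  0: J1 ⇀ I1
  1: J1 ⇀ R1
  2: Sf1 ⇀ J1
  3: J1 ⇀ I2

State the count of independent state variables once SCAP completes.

bond 2 stroke at Sf1  (Sf1: flow source, stroke at near end)
bond 0 stroke at I1  (prefer integral on I1)
bond 3 stroke at I2  (I2 integral (f out))
bond 1 stroke at J1  (J1 needs exactly one e-in)

2  (I1, I2 all integral)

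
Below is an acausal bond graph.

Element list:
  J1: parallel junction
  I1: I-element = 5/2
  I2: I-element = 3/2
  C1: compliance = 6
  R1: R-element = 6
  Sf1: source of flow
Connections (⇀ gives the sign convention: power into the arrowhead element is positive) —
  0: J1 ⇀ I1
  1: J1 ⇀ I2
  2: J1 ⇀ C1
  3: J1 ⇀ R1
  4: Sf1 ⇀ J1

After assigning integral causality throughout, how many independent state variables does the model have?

bond 4 |Sf1  (Sf1 fixes flow; stroke at Sf1)
bond 0 |I1  (I1 integral (f out))
bond 1 |I2  (prefer integral on I2)
bond 2 |J1  (C1 outputs effort q/C1)
bond 3 |R1  (J1: bond 2 brought effort, rest push out)

3  (C1, I1, I2 all integral)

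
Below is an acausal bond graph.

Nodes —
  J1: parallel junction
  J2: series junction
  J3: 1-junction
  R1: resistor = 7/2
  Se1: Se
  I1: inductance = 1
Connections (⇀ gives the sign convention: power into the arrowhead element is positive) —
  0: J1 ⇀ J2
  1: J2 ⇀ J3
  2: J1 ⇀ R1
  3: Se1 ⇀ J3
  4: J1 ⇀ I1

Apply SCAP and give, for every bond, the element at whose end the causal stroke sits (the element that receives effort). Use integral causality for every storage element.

#3 stroke→J3  (source Se1 imposes e)
#1 stroke→J2  (closing 1-jn rule on J3)
#0 stroke→J1  (only one flow-in slot at J2)
#2 stroke→R1  (common-e at J1 fixed by 0)
#4 stroke→I1  (0-jn J1 has e-setter on 0)

β0 stroke at J1
β1 stroke at J2
β2 stroke at R1
β3 stroke at J3
β4 stroke at I1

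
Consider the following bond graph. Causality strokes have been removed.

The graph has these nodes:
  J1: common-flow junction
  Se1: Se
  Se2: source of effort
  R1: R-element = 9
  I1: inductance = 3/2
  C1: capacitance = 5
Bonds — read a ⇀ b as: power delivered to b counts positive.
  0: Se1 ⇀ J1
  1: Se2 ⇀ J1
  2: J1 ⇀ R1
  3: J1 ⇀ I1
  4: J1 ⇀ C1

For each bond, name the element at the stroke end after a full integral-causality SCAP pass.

β0 stroke at J1  (Se1 (Se) sets effort on bond)
β1 stroke at J1  (source Se2 imposes e)
β3 stroke at I1  (I1 outputs flow p/I1)
β2 stroke at J1  (common-f at J1 fixed by 3)
β4 stroke at J1  (common-f at J1 fixed by 3)

β0 stroke at J1
β1 stroke at J1
β2 stroke at J1
β3 stroke at I1
β4 stroke at J1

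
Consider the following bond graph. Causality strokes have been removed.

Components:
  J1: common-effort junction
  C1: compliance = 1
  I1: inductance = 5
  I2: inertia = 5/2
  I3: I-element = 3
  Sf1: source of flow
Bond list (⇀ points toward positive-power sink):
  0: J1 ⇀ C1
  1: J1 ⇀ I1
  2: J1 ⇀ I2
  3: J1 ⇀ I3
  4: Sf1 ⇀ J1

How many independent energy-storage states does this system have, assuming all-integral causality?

bond 4 →Sf1  (Sf1 (Sf) sets flow on bond)
bond 0 →J1  (C1 integral (e out))
bond 1 →I1  (J1: bond 0 brought effort, rest push out)
bond 2 →I2  (J1 effort already set via bond 0)
bond 3 →I3  (J1: bond 0 brought effort, rest push out)

4  (C1, I1, I2, I3 all integral)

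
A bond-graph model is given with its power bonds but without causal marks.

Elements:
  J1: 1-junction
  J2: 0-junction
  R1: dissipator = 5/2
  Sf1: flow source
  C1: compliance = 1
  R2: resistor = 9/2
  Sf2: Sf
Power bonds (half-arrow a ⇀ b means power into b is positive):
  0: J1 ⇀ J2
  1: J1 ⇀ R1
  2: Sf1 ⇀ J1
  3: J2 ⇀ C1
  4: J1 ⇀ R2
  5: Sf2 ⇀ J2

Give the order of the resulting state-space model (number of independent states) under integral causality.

1  (C1 all integral)

b2 |Sf1  (source Sf1 imposes f)
b5 |Sf2  (Sf2 fixes flow; stroke at Sf2)
b0 |J1  (common-f at J1 fixed by 2)
b1 |J1  (1-jn J1 has f-setter on 2)
b4 |J1  (1-jn J1 has f-setter on 2)
b3 |J2  (only one effort-in slot at J2)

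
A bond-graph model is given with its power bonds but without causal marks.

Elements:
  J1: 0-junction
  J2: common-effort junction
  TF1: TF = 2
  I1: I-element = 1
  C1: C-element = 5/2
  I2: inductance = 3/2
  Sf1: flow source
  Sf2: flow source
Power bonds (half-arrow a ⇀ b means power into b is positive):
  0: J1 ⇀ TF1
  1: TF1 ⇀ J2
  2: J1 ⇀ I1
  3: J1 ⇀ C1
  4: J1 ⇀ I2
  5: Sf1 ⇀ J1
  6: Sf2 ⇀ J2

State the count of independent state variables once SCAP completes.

3  (C1, I1, I2 all integral)

b5 →Sf1  (Sf1 fixes flow; stroke at Sf1)
b6 →Sf2  (Sf2 (Sf) sets flow on bond)
b1 →J2  (closing 0-jn rule on J2)
b0 →TF1  (TF1 one-in-one-out from 1)
b2 →I1  (I1 integral (f out))
b3 →J1  (C1 outputs effort q/C1)
b4 →I2  (0-jn J1 has e-setter on 3)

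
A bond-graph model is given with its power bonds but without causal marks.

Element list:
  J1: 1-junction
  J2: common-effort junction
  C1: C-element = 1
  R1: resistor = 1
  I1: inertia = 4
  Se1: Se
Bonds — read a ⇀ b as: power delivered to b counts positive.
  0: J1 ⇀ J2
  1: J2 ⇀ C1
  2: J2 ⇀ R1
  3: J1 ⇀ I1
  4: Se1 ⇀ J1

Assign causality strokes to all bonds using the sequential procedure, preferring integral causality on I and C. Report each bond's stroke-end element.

#4 |J1  (Se1 (Se) sets effort on bond)
#1 |J2  (C1: C, integral causality)
#0 |J1  (J2 effort already set via bond 1)
#2 |R1  (J2 effort already set via bond 1)
#3 |I1  (closing 1-jn rule on J1)

β0 →J1
β1 →J2
β2 →R1
β3 →I1
β4 →J1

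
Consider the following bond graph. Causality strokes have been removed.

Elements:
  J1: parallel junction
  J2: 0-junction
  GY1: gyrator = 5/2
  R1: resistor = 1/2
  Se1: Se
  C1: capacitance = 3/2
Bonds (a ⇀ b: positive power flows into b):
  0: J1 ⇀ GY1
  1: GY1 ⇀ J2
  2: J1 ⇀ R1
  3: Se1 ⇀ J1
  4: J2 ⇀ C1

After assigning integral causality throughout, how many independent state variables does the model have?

β3 stroke at J1  (Se1: effort source, stroke at far end)
β0 stroke at GY1  (common-e at J1 fixed by 3)
β2 stroke at R1  (0-jn J1 has e-setter on 3)
β1 stroke at GY1  (GY1: gyrator matches bond 0)
β4 stroke at J2  (closing 0-jn rule on J2)

1  (C1 all integral)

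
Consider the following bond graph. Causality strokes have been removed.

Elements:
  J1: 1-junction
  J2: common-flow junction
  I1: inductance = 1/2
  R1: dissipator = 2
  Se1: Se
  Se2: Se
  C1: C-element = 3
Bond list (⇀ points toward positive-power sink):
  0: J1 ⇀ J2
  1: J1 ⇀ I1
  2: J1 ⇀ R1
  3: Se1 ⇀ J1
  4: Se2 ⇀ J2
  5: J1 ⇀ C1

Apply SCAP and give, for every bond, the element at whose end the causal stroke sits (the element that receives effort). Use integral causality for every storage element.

#0 stroke at J1
#1 stroke at I1
#2 stroke at J1
#3 stroke at J1
#4 stroke at J2
#5 stroke at J1

#3 stroke→J1  (source Se1 imposes e)
#4 stroke→J2  (source Se2 imposes e)
#0 stroke→J1  (J2 needs exactly one f-in)
#1 stroke→I1  (prefer integral on I1)
#2 stroke→J1  (common-f at J1 fixed by 1)
#5 stroke→J1  (common-f at J1 fixed by 1)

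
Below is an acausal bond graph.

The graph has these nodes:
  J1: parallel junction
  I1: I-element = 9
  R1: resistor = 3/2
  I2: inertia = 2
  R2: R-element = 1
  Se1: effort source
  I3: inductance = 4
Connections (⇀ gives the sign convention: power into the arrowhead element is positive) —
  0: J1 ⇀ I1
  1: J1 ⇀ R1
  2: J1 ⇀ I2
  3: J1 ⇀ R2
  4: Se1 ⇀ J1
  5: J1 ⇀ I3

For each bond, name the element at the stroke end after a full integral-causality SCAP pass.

β0 →I1
β1 →R1
β2 →I2
β3 →R2
β4 →J1
β5 →I3

bond 4 |J1  (Se1 (Se) sets effort on bond)
bond 0 |I1  (J1 effort already set via bond 4)
bond 1 |R1  (common-e at J1 fixed by 4)
bond 2 |I2  (J1: bond 4 brought effort, rest push out)
bond 3 |R2  (J1 effort already set via bond 4)
bond 5 |I3  (0-jn J1 has e-setter on 4)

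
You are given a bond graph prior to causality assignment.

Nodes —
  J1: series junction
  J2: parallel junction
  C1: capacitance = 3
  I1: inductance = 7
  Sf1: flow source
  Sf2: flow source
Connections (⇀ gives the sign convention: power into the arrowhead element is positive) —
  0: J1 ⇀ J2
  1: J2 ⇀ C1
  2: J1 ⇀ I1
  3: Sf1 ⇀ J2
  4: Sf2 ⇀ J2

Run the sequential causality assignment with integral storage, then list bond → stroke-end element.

β3 stroke at Sf1  (source Sf1 imposes f)
β4 stroke at Sf2  (source Sf2 imposes f)
β1 stroke at J2  (C1 outputs effort q/C1)
β0 stroke at J1  (0-jn J2 has e-setter on 1)
β2 stroke at I1  (J1 needs exactly one f-in)

#0 stroke at J1
#1 stroke at J2
#2 stroke at I1
#3 stroke at Sf1
#4 stroke at Sf2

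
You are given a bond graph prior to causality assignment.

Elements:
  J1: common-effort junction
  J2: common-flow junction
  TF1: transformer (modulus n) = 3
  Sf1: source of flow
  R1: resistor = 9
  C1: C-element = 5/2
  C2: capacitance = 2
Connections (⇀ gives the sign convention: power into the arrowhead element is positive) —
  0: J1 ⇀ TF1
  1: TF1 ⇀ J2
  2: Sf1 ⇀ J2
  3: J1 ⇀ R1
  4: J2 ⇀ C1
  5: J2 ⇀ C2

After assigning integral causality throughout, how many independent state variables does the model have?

2  (C1, C2 all integral)

β2 stroke→Sf1  (source Sf1 imposes f)
β1 stroke→J2  (J2 flow already set via bond 2)
β4 stroke→J2  (common-f at J2 fixed by 2)
β5 stroke→J2  (J2 flow already set via bond 2)
β0 stroke→TF1  (TF1 one-in-one-out from 1)
β3 stroke→J1  (only one effort-in slot at J1)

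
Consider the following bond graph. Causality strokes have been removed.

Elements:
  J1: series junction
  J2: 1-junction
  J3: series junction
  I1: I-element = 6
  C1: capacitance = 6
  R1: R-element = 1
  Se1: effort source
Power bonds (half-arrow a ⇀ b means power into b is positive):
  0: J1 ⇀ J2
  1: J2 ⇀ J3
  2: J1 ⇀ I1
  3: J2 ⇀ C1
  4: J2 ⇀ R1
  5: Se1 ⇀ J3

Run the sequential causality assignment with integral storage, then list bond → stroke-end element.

b5 stroke→J3  (Se1 fixes effort; stroke away)
b1 stroke→J2  (closing 1-jn rule on J3)
b2 stroke→I1  (prefer integral on I1)
b0 stroke→J1  (1-jn J1 has f-setter on 2)
b3 stroke→J2  (J2: bond 0 brought flow, rest push out)
b4 stroke→J2  (J2: bond 0 brought flow, rest push out)

bond 0 |J1
bond 1 |J2
bond 2 |I1
bond 3 |J2
bond 4 |J2
bond 5 |J3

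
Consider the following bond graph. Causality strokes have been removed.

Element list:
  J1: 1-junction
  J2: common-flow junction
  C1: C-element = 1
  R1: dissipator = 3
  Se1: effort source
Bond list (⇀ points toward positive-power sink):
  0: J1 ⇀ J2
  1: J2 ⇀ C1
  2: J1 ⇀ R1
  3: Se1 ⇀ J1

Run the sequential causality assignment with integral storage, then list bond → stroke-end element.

bond 3 |J1  (Se1 (Se) sets effort on bond)
bond 1 |J2  (C1 outputs effort q/C1)
bond 0 |J1  (only one flow-in slot at J2)
bond 2 |R1  (closing 1-jn rule on J1)

bond 0 |J1
bond 1 |J2
bond 2 |R1
bond 3 |J1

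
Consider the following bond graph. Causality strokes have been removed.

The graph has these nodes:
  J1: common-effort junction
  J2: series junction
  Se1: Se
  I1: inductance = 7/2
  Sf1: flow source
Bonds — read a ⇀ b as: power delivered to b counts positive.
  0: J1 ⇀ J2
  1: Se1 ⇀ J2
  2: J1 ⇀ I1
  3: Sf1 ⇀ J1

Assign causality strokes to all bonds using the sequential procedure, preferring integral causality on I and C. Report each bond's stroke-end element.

bond 1 |J2  (Se1: effort source, stroke at far end)
bond 3 |Sf1  (Sf1 fixes flow; stroke at Sf1)
bond 0 |J1  (closing 1-jn rule on J2)
bond 2 |I1  (common-e at J1 fixed by 0)

β0 →J1
β1 →J2
β2 →I1
β3 →Sf1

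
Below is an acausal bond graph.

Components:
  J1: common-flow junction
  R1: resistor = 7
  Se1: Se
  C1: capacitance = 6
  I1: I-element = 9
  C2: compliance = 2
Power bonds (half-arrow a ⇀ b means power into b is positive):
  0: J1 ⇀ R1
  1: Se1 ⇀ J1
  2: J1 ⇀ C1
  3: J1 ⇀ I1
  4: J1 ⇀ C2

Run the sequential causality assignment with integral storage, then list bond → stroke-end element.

#0 |J1
#1 |J1
#2 |J1
#3 |I1
#4 |J1

#1 →J1  (Se1: effort source, stroke at far end)
#2 →J1  (C1 outputs effort q/C1)
#3 →I1  (I1 outputs flow p/I1)
#0 →J1  (J1: bond 3 brought flow, rest push out)
#4 →J1  (common-f at J1 fixed by 3)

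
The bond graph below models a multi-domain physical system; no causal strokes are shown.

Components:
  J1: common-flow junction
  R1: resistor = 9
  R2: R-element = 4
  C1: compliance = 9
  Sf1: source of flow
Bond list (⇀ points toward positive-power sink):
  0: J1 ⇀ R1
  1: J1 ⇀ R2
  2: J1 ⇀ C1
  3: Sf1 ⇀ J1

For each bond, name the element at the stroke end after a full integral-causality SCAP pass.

β3 stroke at Sf1  (Sf1 fixes flow; stroke at Sf1)
β0 stroke at J1  (J1: bond 3 brought flow, rest push out)
β1 stroke at J1  (common-f at J1 fixed by 3)
β2 stroke at J1  (1-jn J1 has f-setter on 3)

b0 stroke→J1
b1 stroke→J1
b2 stroke→J1
b3 stroke→Sf1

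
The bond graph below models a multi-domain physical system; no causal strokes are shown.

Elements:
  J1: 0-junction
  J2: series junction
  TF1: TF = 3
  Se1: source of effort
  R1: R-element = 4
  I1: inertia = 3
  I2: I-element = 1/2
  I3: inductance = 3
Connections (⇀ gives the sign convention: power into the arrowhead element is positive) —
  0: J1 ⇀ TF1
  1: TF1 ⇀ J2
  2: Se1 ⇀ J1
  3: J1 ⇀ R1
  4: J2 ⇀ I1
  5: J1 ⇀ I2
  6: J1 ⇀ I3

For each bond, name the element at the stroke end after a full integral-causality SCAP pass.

b2 stroke at J1  (Se1: effort source, stroke at far end)
b0 stroke at TF1  (J1: bond 2 brought effort, rest push out)
b3 stroke at R1  (J1 effort already set via bond 2)
b5 stroke at I2  (J1: bond 2 brought effort, rest push out)
b6 stroke at I3  (J1 effort already set via bond 2)
b1 stroke at J2  (TF1: transformer flips bond 0)
b4 stroke at I1  (J2: last free bond brings flow in)

b0 stroke→TF1
b1 stroke→J2
b2 stroke→J1
b3 stroke→R1
b4 stroke→I1
b5 stroke→I2
b6 stroke→I3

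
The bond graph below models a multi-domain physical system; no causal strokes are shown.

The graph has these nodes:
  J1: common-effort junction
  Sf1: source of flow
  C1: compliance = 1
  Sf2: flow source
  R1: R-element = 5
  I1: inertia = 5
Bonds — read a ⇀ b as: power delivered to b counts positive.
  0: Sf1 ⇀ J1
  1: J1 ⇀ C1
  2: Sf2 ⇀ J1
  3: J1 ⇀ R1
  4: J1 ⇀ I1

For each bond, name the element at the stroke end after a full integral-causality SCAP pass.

#0 stroke at Sf1
#1 stroke at J1
#2 stroke at Sf2
#3 stroke at R1
#4 stroke at I1

bond 0 →Sf1  (Sf1: flow source, stroke at near end)
bond 2 →Sf2  (source Sf2 imposes f)
bond 1 →J1  (C1 outputs effort q/C1)
bond 3 →R1  (J1: bond 1 brought effort, rest push out)
bond 4 →I1  (J1: bond 1 brought effort, rest push out)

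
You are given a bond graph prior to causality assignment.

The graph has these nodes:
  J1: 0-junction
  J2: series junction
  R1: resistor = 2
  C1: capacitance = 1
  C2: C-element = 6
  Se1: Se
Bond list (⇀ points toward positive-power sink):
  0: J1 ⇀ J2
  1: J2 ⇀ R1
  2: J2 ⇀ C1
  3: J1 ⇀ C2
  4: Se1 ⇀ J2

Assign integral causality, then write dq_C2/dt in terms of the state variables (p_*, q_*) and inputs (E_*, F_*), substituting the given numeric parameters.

β4 →J2  (source Se1 imposes e)
β2 →J2  (prefer integral on C1)
β3 →J1  (C2 outputs effort q/C2)
β0 →J2  (J1 effort already set via bond 3)
β1 →R1  (J2 needs exactly one f-in)

dq_C2/dt = -E_Se1/2 + q_C1/2 - q_C2/12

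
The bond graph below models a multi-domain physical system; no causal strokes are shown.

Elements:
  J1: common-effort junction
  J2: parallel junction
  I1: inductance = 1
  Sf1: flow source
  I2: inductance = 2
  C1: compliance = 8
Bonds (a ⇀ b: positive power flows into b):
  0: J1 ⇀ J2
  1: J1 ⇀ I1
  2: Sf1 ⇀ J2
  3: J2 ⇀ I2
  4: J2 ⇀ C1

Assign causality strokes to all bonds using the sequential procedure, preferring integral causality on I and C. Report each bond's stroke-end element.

β0 →J1
β1 →I1
β2 →Sf1
β3 →I2
β4 →J2

β2 →Sf1  (source Sf1 imposes f)
β1 →I1  (I1 outputs flow p/I1)
β0 →J1  (only one effort-in slot at J1)
β3 →I2  (prefer integral on I2)
β4 →J2  (J2: last free bond brings effort in)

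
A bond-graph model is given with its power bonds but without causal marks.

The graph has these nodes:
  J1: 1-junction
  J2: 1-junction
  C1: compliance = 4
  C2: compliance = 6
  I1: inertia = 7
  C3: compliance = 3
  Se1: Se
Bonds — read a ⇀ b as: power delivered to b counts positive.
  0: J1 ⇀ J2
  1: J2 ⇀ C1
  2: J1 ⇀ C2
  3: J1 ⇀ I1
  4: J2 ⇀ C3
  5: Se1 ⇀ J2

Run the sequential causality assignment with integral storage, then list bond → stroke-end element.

bond 5 stroke→J2  (Se1 fixes effort; stroke away)
bond 1 stroke→J2  (C1 outputs effort q/C1)
bond 2 stroke→J1  (prefer integral on C2)
bond 3 stroke→I1  (I1: I, integral causality)
bond 0 stroke→J1  (1-jn J1 has f-setter on 3)
bond 4 stroke→J2  (J2: bond 0 brought flow, rest push out)

#0 stroke→J1
#1 stroke→J2
#2 stroke→J1
#3 stroke→I1
#4 stroke→J2
#5 stroke→J2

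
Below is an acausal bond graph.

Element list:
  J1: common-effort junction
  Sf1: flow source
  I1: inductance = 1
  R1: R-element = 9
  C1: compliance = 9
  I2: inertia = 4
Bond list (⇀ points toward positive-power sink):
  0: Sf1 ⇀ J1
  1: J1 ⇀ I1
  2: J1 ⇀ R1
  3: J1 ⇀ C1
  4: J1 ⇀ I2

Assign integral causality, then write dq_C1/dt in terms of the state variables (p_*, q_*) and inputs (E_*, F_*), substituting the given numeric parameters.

b0 stroke at Sf1  (Sf1: flow source, stroke at near end)
b1 stroke at I1  (I1: I, integral causality)
b3 stroke at J1  (prefer integral on C1)
b2 stroke at R1  (J1 effort already set via bond 3)
b4 stroke at I2  (common-e at J1 fixed by 3)

dq_C1/dt = F_Sf1 - p_I1 - p_I2/4 - q_C1/81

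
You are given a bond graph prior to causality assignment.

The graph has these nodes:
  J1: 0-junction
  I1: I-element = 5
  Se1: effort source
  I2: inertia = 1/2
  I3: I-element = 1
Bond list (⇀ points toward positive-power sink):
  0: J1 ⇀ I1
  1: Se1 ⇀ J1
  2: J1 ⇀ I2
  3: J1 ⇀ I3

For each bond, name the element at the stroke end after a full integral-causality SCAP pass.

β1 |J1  (Se1 fixes effort; stroke away)
β0 |I1  (J1 effort already set via bond 1)
β2 |I2  (J1 effort already set via bond 1)
β3 |I3  (common-e at J1 fixed by 1)

b0 stroke at I1
b1 stroke at J1
b2 stroke at I2
b3 stroke at I3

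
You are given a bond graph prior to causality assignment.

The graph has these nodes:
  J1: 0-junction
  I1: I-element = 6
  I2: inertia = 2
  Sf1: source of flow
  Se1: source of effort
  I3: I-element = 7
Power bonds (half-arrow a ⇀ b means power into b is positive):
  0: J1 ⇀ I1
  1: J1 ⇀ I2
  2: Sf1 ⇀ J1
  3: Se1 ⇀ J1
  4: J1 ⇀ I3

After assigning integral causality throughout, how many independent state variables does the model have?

bond 2 stroke→Sf1  (Sf1: flow source, stroke at near end)
bond 3 stroke→J1  (source Se1 imposes e)
bond 0 stroke→I1  (J1: bond 3 brought effort, rest push out)
bond 1 stroke→I2  (0-jn J1 has e-setter on 3)
bond 4 stroke→I3  (common-e at J1 fixed by 3)

3  (I1, I2, I3 all integral)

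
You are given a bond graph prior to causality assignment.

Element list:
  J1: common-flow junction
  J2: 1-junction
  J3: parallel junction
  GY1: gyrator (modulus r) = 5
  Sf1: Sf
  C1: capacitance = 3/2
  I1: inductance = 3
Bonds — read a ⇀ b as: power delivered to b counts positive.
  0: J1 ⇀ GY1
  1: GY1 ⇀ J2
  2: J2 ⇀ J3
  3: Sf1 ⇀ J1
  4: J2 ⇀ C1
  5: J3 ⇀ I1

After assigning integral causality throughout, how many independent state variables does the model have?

2  (C1, I1 all integral)

bond 3 stroke→Sf1  (Sf1 (Sf) sets flow on bond)
bond 0 stroke→J1  (1-jn J1 has f-setter on 3)
bond 1 stroke→J2  (GY GY1: same side as bond 0)
bond 4 stroke→J2  (prefer integral on C1)
bond 2 stroke→J3  (J2: last free bond brings flow in)
bond 5 stroke→I1  (0-jn J3 has e-setter on 2)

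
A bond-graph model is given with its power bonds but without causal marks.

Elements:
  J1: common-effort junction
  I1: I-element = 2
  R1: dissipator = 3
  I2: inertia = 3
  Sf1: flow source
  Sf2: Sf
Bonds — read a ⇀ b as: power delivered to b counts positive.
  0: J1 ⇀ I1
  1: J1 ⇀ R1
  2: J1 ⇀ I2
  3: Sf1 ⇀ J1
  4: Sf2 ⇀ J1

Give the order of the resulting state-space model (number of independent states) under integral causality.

2  (I1, I2 all integral)

#3 stroke→Sf1  (Sf1 fixes flow; stroke at Sf1)
#4 stroke→Sf2  (Sf2 fixes flow; stroke at Sf2)
#0 stroke→I1  (I1 integral (f out))
#2 stroke→I2  (I2: I, integral causality)
#1 stroke→J1  (closing 0-jn rule on J1)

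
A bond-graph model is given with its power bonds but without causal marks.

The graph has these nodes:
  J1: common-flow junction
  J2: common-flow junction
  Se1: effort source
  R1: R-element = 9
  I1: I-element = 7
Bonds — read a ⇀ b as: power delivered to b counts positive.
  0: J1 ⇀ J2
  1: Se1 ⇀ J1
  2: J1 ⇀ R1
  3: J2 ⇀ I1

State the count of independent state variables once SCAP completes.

#1 stroke at J1  (Se1 (Se) sets effort on bond)
#3 stroke at I1  (I1: I, integral causality)
#0 stroke at J2  (1-jn J2 has f-setter on 3)
#2 stroke at J1  (common-f at J1 fixed by 0)

1  (I1 all integral)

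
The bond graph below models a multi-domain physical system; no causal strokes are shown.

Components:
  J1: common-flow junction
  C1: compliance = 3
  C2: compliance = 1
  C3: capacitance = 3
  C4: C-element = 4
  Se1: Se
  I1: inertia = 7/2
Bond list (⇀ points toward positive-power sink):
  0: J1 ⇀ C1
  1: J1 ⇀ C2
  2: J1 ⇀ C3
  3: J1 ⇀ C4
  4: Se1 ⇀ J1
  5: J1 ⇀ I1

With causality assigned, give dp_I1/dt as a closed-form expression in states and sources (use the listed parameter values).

dp_I1/dt = E_Se1 - q_C1/3 - q_C2 - q_C3/3 - q_C4/4

bond 4 stroke at J1  (Se1 (Se) sets effort on bond)
bond 0 stroke at J1  (C1: C, integral causality)
bond 1 stroke at J1  (C2 integral (e out))
bond 2 stroke at J1  (C3 outputs effort q/C3)
bond 3 stroke at J1  (prefer integral on C4)
bond 5 stroke at I1  (closing 1-jn rule on J1)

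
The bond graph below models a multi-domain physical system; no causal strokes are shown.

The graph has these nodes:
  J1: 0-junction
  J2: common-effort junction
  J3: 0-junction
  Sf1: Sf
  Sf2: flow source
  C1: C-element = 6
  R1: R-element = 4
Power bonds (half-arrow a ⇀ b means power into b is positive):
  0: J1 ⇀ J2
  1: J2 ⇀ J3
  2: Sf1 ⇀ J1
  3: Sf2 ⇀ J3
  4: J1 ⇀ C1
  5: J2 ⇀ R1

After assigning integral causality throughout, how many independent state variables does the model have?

#2 stroke→Sf1  (source Sf1 imposes f)
#3 stroke→Sf2  (source Sf2 imposes f)
#1 stroke→J3  (closing 0-jn rule on J3)
#4 stroke→J1  (C1 integral (e out))
#0 stroke→J2  (J1: bond 4 brought effort, rest push out)
#5 stroke→R1  (J2: bond 0 brought effort, rest push out)

1  (C1 all integral)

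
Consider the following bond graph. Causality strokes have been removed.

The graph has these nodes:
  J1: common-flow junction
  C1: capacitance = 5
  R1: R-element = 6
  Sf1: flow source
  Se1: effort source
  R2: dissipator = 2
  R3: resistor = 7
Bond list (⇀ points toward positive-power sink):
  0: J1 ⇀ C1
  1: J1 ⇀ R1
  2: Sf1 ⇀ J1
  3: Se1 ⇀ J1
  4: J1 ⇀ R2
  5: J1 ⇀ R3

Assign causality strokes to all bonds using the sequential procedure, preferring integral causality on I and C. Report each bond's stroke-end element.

bond 2 stroke→Sf1  (Sf1 (Sf) sets flow on bond)
bond 3 stroke→J1  (source Se1 imposes e)
bond 0 stroke→J1  (common-f at J1 fixed by 2)
bond 1 stroke→J1  (J1 flow already set via bond 2)
bond 4 stroke→J1  (J1 flow already set via bond 2)
bond 5 stroke→J1  (1-jn J1 has f-setter on 2)

#0 stroke at J1
#1 stroke at J1
#2 stroke at Sf1
#3 stroke at J1
#4 stroke at J1
#5 stroke at J1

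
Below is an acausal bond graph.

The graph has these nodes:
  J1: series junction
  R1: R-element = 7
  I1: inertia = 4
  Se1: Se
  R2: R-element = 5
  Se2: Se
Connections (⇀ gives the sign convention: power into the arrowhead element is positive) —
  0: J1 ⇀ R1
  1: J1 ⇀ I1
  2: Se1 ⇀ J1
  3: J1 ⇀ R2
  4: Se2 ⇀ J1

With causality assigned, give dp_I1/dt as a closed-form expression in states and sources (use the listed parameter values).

dp_I1/dt = E_Se1 + E_Se2 - 3*p_I1

#2 →J1  (source Se1 imposes e)
#4 →J1  (Se2 (Se) sets effort on bond)
#1 →I1  (I1 outputs flow p/I1)
#0 →J1  (1-jn J1 has f-setter on 1)
#3 →J1  (common-f at J1 fixed by 1)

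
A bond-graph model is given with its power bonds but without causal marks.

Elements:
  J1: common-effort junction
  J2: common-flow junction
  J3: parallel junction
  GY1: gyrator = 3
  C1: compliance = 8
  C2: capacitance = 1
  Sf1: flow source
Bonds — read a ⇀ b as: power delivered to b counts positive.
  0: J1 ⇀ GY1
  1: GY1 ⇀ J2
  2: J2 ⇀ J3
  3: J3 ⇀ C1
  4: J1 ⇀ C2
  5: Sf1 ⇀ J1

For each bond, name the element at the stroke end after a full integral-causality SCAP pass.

#0 stroke at GY1
#1 stroke at GY1
#2 stroke at J2
#3 stroke at J3
#4 stroke at J1
#5 stroke at Sf1

#5 stroke→Sf1  (Sf1 fixes flow; stroke at Sf1)
#3 stroke→J3  (C1: C, integral causality)
#2 stroke→J2  (common-e at J3 fixed by 3)
#1 stroke→GY1  (only one flow-in slot at J2)
#0 stroke→GY1  (GY1: gyrator matches bond 1)
#4 stroke→J1  (only one effort-in slot at J1)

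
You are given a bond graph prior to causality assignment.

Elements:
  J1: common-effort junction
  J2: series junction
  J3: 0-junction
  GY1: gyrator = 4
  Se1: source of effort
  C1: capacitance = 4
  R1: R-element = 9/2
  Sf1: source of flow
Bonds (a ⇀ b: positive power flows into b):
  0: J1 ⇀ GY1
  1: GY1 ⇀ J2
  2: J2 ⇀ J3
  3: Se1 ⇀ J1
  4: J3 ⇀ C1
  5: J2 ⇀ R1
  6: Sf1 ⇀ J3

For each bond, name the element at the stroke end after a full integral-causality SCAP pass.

bond 3 stroke at J1  (Se1 fixes effort; stroke away)
bond 6 stroke at Sf1  (source Sf1 imposes f)
bond 0 stroke at GY1  (common-e at J1 fixed by 3)
bond 1 stroke at GY1  (GY1: gyrator matches bond 0)
bond 2 stroke at J2  (1-jn J2 has f-setter on 1)
bond 5 stroke at J2  (J2: bond 1 brought flow, rest push out)
bond 4 stroke at J3  (closing 0-jn rule on J3)

#0 |GY1
#1 |GY1
#2 |J2
#3 |J1
#4 |J3
#5 |J2
#6 |Sf1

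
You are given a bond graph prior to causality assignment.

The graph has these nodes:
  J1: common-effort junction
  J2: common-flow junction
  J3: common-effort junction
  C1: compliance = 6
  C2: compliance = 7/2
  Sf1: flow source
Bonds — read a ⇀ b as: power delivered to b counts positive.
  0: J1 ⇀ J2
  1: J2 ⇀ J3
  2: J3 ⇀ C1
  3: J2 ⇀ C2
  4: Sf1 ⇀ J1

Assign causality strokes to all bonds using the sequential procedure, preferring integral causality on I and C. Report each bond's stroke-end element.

β4 →Sf1  (Sf1 fixes flow; stroke at Sf1)
β0 →J1  (only one effort-in slot at J1)
β1 →J2  (common-f at J2 fixed by 0)
β3 →J2  (J2 flow already set via bond 0)
β2 →J3  (J3: last free bond brings effort in)

b0 stroke→J1
b1 stroke→J2
b2 stroke→J3
b3 stroke→J2
b4 stroke→Sf1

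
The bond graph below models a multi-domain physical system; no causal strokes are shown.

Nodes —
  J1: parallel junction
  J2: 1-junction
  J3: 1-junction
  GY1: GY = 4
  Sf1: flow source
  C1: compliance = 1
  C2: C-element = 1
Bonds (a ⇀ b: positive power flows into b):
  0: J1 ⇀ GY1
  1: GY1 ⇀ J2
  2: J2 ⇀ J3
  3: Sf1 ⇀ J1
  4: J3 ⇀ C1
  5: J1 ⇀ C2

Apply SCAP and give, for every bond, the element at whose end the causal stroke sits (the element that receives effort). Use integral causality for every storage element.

b0 |GY1
b1 |GY1
b2 |J2
b3 |Sf1
b4 |J3
b5 |J1

b3 stroke→Sf1  (Sf1 fixes flow; stroke at Sf1)
b4 stroke→J3  (C1: C, integral causality)
b2 stroke→J2  (closing 1-jn rule on J3)
b1 stroke→GY1  (J2 needs exactly one f-in)
b0 stroke→GY1  (GY1: gyrator matches bond 1)
b5 stroke→J1  (only one effort-in slot at J1)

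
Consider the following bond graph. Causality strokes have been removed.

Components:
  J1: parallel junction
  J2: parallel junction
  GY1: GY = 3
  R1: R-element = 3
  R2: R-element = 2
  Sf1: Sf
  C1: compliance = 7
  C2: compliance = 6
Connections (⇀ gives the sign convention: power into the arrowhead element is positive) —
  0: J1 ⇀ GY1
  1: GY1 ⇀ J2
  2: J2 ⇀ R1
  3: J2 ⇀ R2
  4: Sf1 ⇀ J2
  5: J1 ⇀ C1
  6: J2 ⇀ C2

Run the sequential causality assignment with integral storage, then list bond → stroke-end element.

bond 4 →Sf1  (Sf1: flow source, stroke at near end)
bond 5 →J1  (C1: C, integral causality)
bond 0 →GY1  (0-jn J1 has e-setter on 5)
bond 1 →GY1  (GY1: gyrator matches bond 0)
bond 6 →J2  (C2 outputs effort q/C2)
bond 2 →R1  (J2: bond 6 brought effort, rest push out)
bond 3 →R2  (0-jn J2 has e-setter on 6)

β0 stroke→GY1
β1 stroke→GY1
β2 stroke→R1
β3 stroke→R2
β4 stroke→Sf1
β5 stroke→J1
β6 stroke→J2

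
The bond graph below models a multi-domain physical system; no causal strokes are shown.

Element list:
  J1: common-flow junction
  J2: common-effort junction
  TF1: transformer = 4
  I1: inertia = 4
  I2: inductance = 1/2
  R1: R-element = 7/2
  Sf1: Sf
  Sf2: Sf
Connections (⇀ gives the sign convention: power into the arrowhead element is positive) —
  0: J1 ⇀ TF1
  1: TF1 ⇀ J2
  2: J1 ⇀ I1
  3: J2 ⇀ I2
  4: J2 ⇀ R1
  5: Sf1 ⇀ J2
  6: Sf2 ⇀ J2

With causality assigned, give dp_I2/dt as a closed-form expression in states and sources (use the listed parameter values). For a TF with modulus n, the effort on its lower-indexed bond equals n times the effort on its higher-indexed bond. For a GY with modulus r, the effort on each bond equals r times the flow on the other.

bond 5 →Sf1  (source Sf1 imposes f)
bond 6 →Sf2  (Sf2 fixes flow; stroke at Sf2)
bond 2 →I1  (prefer integral on I1)
bond 0 →J1  (common-f at J1 fixed by 2)
bond 1 →TF1  (TF1: transformer flips bond 0)
bond 3 →I2  (I2 outputs flow p/I2)
bond 4 →J2  (only one effort-in slot at J2)

dp_I2/dt = 7*F_Sf1/2 + 7*F_Sf2/2 + 7*p_I1/2 - 7*p_I2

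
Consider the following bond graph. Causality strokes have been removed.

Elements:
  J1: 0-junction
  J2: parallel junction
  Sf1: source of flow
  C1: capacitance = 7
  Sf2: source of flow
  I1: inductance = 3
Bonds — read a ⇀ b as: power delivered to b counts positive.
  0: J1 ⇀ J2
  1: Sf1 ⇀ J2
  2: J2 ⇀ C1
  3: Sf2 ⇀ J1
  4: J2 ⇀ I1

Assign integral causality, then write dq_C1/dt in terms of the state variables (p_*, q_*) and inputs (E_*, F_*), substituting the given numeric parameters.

#1 →Sf1  (Sf1 (Sf) sets flow on bond)
#3 →Sf2  (Sf2 (Sf) sets flow on bond)
#0 →J1  (J1: last free bond brings effort in)
#2 →J2  (C1 integral (e out))
#4 →I1  (J2 effort already set via bond 2)

dq_C1/dt = F_Sf1 + F_Sf2 - p_I1/3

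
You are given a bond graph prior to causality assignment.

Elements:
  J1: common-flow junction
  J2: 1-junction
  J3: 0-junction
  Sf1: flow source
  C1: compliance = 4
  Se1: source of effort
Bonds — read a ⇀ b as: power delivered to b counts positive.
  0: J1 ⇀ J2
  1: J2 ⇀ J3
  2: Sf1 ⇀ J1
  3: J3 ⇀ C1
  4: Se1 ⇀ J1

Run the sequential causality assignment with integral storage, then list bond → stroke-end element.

β2 stroke→Sf1  (source Sf1 imposes f)
β4 stroke→J1  (Se1: effort source, stroke at far end)
β0 stroke→J1  (common-f at J1 fixed by 2)
β1 stroke→J2  (1-jn J2 has f-setter on 0)
β3 stroke→J3  (J3: last free bond brings effort in)

β0 stroke→J1
β1 stroke→J2
β2 stroke→Sf1
β3 stroke→J3
β4 stroke→J1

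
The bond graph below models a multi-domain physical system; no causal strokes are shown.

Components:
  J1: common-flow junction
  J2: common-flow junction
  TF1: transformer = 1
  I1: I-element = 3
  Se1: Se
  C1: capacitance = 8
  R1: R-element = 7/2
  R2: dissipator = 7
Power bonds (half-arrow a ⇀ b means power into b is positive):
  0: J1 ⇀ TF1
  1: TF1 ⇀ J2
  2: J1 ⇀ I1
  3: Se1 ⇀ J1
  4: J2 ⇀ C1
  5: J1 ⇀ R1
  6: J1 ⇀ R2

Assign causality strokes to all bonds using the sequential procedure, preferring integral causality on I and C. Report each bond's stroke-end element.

bond 3 stroke at J1  (source Se1 imposes e)
bond 2 stroke at I1  (prefer integral on I1)
bond 0 stroke at J1  (J1 flow already set via bond 2)
bond 5 stroke at J1  (common-f at J1 fixed by 2)
bond 6 stroke at J1  (1-jn J1 has f-setter on 2)
bond 1 stroke at TF1  (TF1: transformer flips bond 0)
bond 4 stroke at J2  (J2 flow already set via bond 1)

bond 0 |J1
bond 1 |TF1
bond 2 |I1
bond 3 |J1
bond 4 |J2
bond 5 |J1
bond 6 |J1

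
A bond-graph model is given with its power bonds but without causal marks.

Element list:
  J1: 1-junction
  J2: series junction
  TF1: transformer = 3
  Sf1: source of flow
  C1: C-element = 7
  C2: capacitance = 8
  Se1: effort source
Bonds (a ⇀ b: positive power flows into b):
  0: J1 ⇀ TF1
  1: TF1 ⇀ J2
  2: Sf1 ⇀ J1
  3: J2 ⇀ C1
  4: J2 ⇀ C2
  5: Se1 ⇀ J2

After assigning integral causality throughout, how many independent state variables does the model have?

2  (C1, C2 all integral)

b2 |Sf1  (Sf1: flow source, stroke at near end)
b5 |J2  (Se1: effort source, stroke at far end)
b0 |J1  (J1 flow already set via bond 2)
b1 |TF1  (TF TF1: opposite of bond 0)
b3 |J2  (common-f at J2 fixed by 1)
b4 |J2  (J2: bond 1 brought flow, rest push out)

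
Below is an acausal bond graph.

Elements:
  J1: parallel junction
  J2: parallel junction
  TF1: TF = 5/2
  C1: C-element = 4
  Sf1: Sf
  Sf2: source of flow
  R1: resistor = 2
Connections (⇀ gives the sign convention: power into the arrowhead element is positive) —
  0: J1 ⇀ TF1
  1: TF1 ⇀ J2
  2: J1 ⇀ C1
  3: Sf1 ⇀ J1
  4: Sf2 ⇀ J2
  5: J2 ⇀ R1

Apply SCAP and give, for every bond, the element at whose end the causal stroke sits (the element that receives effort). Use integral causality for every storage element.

#3 |Sf1  (Sf1: flow source, stroke at near end)
#4 |Sf2  (Sf2 fixes flow; stroke at Sf2)
#2 |J1  (C1 integral (e out))
#0 |TF1  (J1: bond 2 brought effort, rest push out)
#1 |J2  (TF1 one-in-one-out from 0)
#5 |R1  (J2 effort already set via bond 1)

β0 stroke at TF1
β1 stroke at J2
β2 stroke at J1
β3 stroke at Sf1
β4 stroke at Sf2
β5 stroke at R1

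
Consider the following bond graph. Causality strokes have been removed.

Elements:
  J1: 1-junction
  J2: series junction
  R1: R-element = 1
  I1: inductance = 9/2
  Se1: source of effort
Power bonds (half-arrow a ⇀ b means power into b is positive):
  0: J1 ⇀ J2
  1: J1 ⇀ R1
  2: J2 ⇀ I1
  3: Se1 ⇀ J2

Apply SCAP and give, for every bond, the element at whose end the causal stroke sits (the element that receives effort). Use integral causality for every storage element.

bond 0 stroke→J2
bond 1 stroke→J1
bond 2 stroke→I1
bond 3 stroke→J2

#3 stroke at J2  (Se1: effort source, stroke at far end)
#2 stroke at I1  (I1 integral (f out))
#0 stroke at J2  (common-f at J2 fixed by 2)
#1 stroke at J1  (common-f at J1 fixed by 0)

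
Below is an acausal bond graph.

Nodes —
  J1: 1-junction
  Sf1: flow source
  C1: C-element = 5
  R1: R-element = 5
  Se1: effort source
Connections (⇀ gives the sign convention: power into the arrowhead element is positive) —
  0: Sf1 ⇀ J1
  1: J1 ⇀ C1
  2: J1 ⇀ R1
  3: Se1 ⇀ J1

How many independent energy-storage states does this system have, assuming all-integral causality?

bond 0 stroke→Sf1  (Sf1 (Sf) sets flow on bond)
bond 3 stroke→J1  (Se1 (Se) sets effort on bond)
bond 1 stroke→J1  (J1 flow already set via bond 0)
bond 2 stroke→J1  (1-jn J1 has f-setter on 0)

1  (C1 all integral)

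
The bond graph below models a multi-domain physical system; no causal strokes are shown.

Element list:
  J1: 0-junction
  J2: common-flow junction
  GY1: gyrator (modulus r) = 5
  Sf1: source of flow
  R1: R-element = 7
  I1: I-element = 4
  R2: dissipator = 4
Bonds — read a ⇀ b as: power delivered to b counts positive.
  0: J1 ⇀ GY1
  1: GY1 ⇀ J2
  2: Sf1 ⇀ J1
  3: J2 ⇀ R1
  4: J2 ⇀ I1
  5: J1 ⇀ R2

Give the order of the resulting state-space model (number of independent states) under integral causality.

β2 stroke→Sf1  (Sf1 (Sf) sets flow on bond)
β4 stroke→I1  (I1 integral (f out))
β1 stroke→J2  (1-jn J2 has f-setter on 4)
β3 stroke→J2  (1-jn J2 has f-setter on 4)
β0 stroke→J1  (GY GY1: same side as bond 1)
β5 stroke→R2  (J1 effort already set via bond 0)

1  (I1 all integral)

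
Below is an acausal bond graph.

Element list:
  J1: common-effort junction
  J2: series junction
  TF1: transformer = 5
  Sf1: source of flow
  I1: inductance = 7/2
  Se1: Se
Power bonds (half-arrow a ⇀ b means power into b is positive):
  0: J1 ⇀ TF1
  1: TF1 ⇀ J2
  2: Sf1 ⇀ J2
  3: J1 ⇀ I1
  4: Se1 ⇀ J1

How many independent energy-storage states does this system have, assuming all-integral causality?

1  (I1 all integral)

bond 2 stroke at Sf1  (Sf1: flow source, stroke at near end)
bond 4 stroke at J1  (source Se1 imposes e)
bond 0 stroke at TF1  (0-jn J1 has e-setter on 4)
bond 3 stroke at I1  (J1: bond 4 brought effort, rest push out)
bond 1 stroke at J2  (J2: bond 2 brought flow, rest push out)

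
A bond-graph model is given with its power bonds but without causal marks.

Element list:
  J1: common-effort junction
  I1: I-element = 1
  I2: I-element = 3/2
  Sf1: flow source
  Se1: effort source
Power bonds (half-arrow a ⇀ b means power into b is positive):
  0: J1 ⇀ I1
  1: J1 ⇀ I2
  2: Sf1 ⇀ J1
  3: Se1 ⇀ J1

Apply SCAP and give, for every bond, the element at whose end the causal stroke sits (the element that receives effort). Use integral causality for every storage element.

bond 2 stroke→Sf1  (Sf1 (Sf) sets flow on bond)
bond 3 stroke→J1  (source Se1 imposes e)
bond 0 stroke→I1  (J1: bond 3 brought effort, rest push out)
bond 1 stroke→I2  (J1 effort already set via bond 3)

b0 →I1
b1 →I2
b2 →Sf1
b3 →J1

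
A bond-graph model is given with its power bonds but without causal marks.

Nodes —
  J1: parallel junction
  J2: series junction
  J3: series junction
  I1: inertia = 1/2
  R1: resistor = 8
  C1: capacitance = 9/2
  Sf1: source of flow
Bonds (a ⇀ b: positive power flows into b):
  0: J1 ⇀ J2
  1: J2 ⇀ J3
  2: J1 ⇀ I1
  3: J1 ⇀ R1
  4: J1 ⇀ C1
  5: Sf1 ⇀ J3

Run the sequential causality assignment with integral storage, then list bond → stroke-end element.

β0 stroke→J2
β1 stroke→J3
β2 stroke→I1
β3 stroke→R1
β4 stroke→J1
β5 stroke→Sf1

bond 5 →Sf1  (Sf1: flow source, stroke at near end)
bond 1 →J3  (1-jn J3 has f-setter on 5)
bond 0 →J2  (1-jn J2 has f-setter on 1)
bond 2 →I1  (I1: I, integral causality)
bond 4 →J1  (C1 integral (e out))
bond 3 →R1  (common-e at J1 fixed by 4)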